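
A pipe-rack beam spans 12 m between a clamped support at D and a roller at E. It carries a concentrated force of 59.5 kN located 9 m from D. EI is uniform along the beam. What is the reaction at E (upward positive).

R_E = 37.65 kN

Choose R_E as the redundant. The primary structure is the cantilever fixed at D.
Downward deflection at the released point E due to the loads:
  point load 59.5 at a = 9: Pa²(3L − a)/(6EI) = 21688/EI
Flexibility coefficient — unit upward force at E: δ_{EE} = L³/(3EI) = 576/EI.
The prop prevents deflection at E: R_E = δ_0/δ_{EE} = 21688/576 = 37.65 kN.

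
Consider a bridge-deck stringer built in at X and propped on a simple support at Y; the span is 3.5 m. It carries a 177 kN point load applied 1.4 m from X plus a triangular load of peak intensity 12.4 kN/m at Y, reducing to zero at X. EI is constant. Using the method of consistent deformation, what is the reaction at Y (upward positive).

Choose R_Y as the redundant. The primary structure is the cantilever fixed at X.
Downward deflection at the released point Y due to the loads:
  point load 177 at a = 1.4: Pa²(3L − a)/(6EI) = 526.2/EI
  triangular load, peak 12.4 at the free end: 11w₀L⁴/(120EI) = 170.6/EI
  δ_0 = 696.7/EI
Flexibility coefficient — unit upward force at Y: δ_{YY} = L³/(3EI) = 14.29/EI.
The prop prevents deflection at Y: R_Y = δ_0/δ_{YY} = 696.7/14.29 = 48.75 kN.

R_Y = 48.75 kN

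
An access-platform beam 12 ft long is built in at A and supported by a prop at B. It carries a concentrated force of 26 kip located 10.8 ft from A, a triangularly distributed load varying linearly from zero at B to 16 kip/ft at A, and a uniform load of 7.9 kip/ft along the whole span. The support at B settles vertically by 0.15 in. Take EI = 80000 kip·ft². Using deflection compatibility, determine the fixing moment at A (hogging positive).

Choose R_B as the redundant. The primary structure is the cantilever fixed at A.
Free-end deflection of the primary structure under the applied loading (downward +):
  point load 26 at a = 10.8: Pa²(3L − a)/(6EI) = 12737/EI
  triangular load, peak 16 at the fixed end: w₀L⁴/(30EI) = 11059/EI
  UDL 7.9: wL⁴/(8EI) = 20477/EI
  δ_0 = 44273/EI
Flexibility coefficient — unit upward force at B: δ_{BB} = L³/(3EI) = 576/EI.
With EI = 80000 kip·ft²: δ_0 = 0.55341 ft and δ_{BB} = 0.0072 ft/kip.
Compatibility — the beam at B must follow the support down by 0.0125 ft: δ_0 − R_B·δ_{BB} = 0.0125, so R_B = (0.55341 − 0.0125)/0.0072 = 75.13 kip.
Moment equilibrium about A: M_A = Σ(load moments about A) − R_B·L = 1234 − 75.13×12 = 332.1 kip·ft.

M_A = 332.1 kip·ft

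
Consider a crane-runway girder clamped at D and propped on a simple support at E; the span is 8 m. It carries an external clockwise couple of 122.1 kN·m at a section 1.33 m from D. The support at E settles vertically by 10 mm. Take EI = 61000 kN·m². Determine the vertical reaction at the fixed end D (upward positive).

R_D = -3.405 kN

Take the reaction at E as the redundant and release it; the primary structure is a cantilever fixed at D.
Downward deflection at the released point E due to the loads:
  clockwise couple 122.1 at a = 1.33: M₀a(2L − a)/(2EI) = 1191/EI
Tip deflection under a unit load at E: L³/(3EI) = 170.7/EI.
With EI = 61000 kN·m²: δ_0 = 0.019527 m and δ_{EE} = 0.002798 m/kN.
Compatibility — the beam at E must follow the support down by 0.01 m: δ_0 − R_E·δ_{EE} = 0.01, so R_E = (0.019527 − 0.01)/0.002798 = 3.405 kN.
Vertical equilibrium: R_D = ΣP − R_E = 0 − 3.405 = -3.405 kN.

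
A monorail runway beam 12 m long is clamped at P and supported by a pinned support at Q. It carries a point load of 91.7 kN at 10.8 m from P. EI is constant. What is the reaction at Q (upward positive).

R_Q = 77.99 kN

Remove the prop at Q; the released (primary) structure is a cantilever built in at P.
Deflection at Q on the released cantilever, summing each load's contribution:
  point load 91.7 at a = 10.8: Pa²(3L − a)/(6EI) = 44923/EI
Flexibility coefficient — unit upward force at Q: δ_{QQ} = L³/(3EI) = 576/EI.
Compatibility at Q: δ_0 − R_Q·δ_{QQ} = 0, so R_Q = 44923/576 = 77.99 kN.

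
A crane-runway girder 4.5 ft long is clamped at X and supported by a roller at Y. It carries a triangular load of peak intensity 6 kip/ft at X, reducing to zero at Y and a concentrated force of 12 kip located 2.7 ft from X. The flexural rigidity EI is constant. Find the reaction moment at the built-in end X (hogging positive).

M_X = 17.17 kip·ft

Take the reaction at Y as the redundant and release it; the primary structure is a cantilever fixed at X.
Primary-structure tip deflection at Y by superposition:
  triangular load, peak 6 at the fixed end: w₀L⁴/(30EI) = 82.01/EI
  point load 12 at a = 2.7: Pa²(3L − a)/(6EI) = 157.5/EI
  δ_0 = 239.5/EI
Tip deflection under a unit load at Y: L³/(3EI) = 30.38/EI.
Compatibility at Y: δ_0 − R_Y·δ_{YY} = 0, so R_Y = 239.5/30.38 = 7.884 kip.
Moment equilibrium about X: M_X = Σ(load moments about X) − R_Y·L = 52.65 − 7.884×4.5 = 17.17 kip·ft.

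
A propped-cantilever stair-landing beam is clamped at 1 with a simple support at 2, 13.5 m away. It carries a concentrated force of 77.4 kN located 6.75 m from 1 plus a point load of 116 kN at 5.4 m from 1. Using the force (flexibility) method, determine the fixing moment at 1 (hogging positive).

M_1 = 496.6 kN·m

Take the reaction at 2 as the redundant and release it; the primary structure is a cantilever fixed at 1.
Free-end deflection of the primary structure under the applied loading (downward +):
  point load 77.4 at a = 6.75: Pa²(3L − a)/(6EI) = 19837/EI
  point load 116 at a = 5.4: Pa²(3L − a)/(6EI) = 19788/EI
  δ_0 = 39625/EI
Flexibility coefficient — unit upward force at 2: δ_{22} = L³/(3EI) = 820.1/EI.
Compatibility at 2: δ_0 − R_2·δ_{22} = 0, so R_2 = 39625/820.1 = 48.32 kN.
Moment equilibrium about 1: M_1 = Σ(load moments about 1) − R_2·L = 1149 − 48.32×13.5 = 496.6 kN·m.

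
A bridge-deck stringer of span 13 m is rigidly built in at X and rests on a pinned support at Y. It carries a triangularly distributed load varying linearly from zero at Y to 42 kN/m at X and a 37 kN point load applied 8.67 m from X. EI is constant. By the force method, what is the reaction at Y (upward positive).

R_Y = 73.8 kN

Choose R_Y as the redundant. The primary structure is the cantilever fixed at X.
Free-end deflection of the primary structure under the applied loading (downward +):
  triangular load, peak 42 at the fixed end: w₀L⁴/(30EI) = 39985/EI
  point load 37 at a = 8.67: Pa²(3L − a)/(6EI) = 14059/EI
  δ_0 = 54045/EI
Flexibility coefficient — unit upward force at Y: δ_{YY} = L³/(3EI) = 732.3/EI.
The prop prevents deflection at Y: R_Y = δ_0/δ_{YY} = 54045/732.3 = 73.8 kN.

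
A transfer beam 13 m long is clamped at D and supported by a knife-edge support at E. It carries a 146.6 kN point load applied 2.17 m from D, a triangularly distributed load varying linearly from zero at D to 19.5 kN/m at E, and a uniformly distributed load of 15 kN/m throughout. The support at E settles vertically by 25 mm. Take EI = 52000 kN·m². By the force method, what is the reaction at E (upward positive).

Release the roller at E. Primary structure: cantilever fixed at D.
Downward deflection at the released point E due to the loads:
  point load 146.6 at a = 2.17: Pa²(3L − a)/(6EI) = 4237/EI
  triangular load, peak 19.5 at the free end: 11w₀L⁴/(120EI) = 51053/EI
  UDL 15: wL⁴/(8EI) = 53552/EI
  δ_0 = 108842/EI
Flexibility coefficient — unit upward force at E: δ_{EE} = L³/(3EI) = 732.3/EI.
With EI = 52000 kN·m²: δ_0 = 2.0931 m and δ_{EE} = 0.014083 m/kN.
Compatibility — the beam at E must follow the support down by 0.025 m: δ_0 − R_E·δ_{EE} = 0.025, so R_E = (2.0931 − 0.025)/0.014083 = 146.8 kN.

R_E = 146.8 kN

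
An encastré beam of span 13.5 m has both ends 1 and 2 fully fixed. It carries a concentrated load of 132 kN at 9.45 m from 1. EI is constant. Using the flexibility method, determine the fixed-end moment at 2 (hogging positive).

Release both end moments; the primary structure is a simply-supported span 12 with redundants M_1 and M_2.
End rotations of the released simple span under the applied load (×1/EI):
  at 1: point load 132 at a = 9.45: Pab(L + b)/(6LEI) = 1095/EI
  at 2: point load 132 at a = 9.45: Pab(L + a)/(6LEI) = 1431/EI
  θ_10 = 1095/EI,  θ_20 = 1431/EI
Flexibility coefficients: a unit moment at one end gives L/(3EI) there and L/(6EI) at the far end, so f₁₁ = f₂₂ = 4.5/EI and f₁₂ = f₂₁ = 2.25/EI.
Compatibility — zero rotation at each built-in end:
  4.5 M_1 + 2.25 M_2 = 1095
  2.25 M_1 + 4.5 M_2 = 1431
Solving the pair gives M_1 = 112.3 kN·m and M_2 = 262 kN·m (hogging).

M_2 = 262 kN·m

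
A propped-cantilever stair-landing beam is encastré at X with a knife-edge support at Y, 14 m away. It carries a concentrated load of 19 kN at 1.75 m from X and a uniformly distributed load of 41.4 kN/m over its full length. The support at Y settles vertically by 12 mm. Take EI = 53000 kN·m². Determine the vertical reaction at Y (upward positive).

R_Y = 217.1 kN

Choose R_Y as the redundant. The primary structure is the cantilever fixed at X.
Free-end deflection of the primary structure under the applied loading (downward +):
  point load 19 at a = 1.75: Pa²(3L − a)/(6EI) = 390.3/EI
  UDL 41.4: wL⁴/(8EI) = 198803/EI
  δ_0 = 199193/EI
Tip deflection under a unit load at Y: L³/(3EI) = 914.7/EI.
With EI = 53000 kN·m²: δ_0 = 3.7584 m and δ_{YY} = 0.017258 m/kN.
Compatibility — the beam at Y must follow the support down by 0.012 m: δ_0 − R_Y·δ_{YY} = 0.012, so R_Y = (3.7584 − 0.012)/0.017258 = 217.1 kN.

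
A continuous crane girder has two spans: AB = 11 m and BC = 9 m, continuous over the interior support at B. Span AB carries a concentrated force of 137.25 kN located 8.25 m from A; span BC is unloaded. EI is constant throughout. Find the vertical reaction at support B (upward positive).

R_B = 130.5 kN

Release continuity at B by inserting a hinge; the redundant is the internal moment M_B. The primary structure is two simply-supported spans AB and BC.
Discontinuity in slope at B on the released structure — sum the simple-span end rotations:
  span AB: point load 137.25 at a = 8.25: Pab(L + a)/(6LEI) = 908.2/EI
  relative rotation θ_0 = (908.2 + 0)/EI = 908.2/EI
A unit hogging moment at B produces rotation L₁/(3EI) + L₂/(3EI) = 6.667/EI.
Compatibility: M_B·(L₁+L₂)/(3EI) = θ_0, giving M_B = 136.2 kN·m (hogging).
Span AB, ΣM about A with M_B applied at B: R_B^{AB}·11 = 1132 + 136.2, so R_B^{AB} = 115.3 kN and R_A = 137.2 − 115.3 = 21.93 kN.
Span BC, ΣM about C: R_B^{BC}·9 = 0 + 136.2, so R_B^{BC} = 15.14 kN and R_C = 0 − 15.14 = -15.14 kN.
R_B = 115.3 + 15.14 = 130.5 kN.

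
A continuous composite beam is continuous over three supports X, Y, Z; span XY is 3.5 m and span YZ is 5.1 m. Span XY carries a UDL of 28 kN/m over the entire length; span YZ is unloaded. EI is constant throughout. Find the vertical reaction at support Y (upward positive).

Take M_Y as the redundant. Released structure: two simple spans XY and YZ with a hinge at Y.
Rotations at Y on the released spans (each span's end-slope, ×1/EI):
  span XY: UDL 28: wL³/(24EI) = 50.02/EI
  relative rotation θ_0 = (50.02 + 0)/EI = 50.02/EI
A unit hogging moment at Y produces rotation L₁/(3EI) + L₂/(3EI) = 2.867/EI.
Slope continuity at Y: θ_0 = M_Y·2.867/EI, so M_Y = 50.02/2.867 = 17.45 kN·m (hogging).
Span XY, ΣM about X with M_Y applied at Y: R_Y^{XY}·3.5 = 171.5 + 17.45, so R_Y^{XY} = 53.99 kN and R_X = 98 − 53.99 = 44.01 kN.
Span YZ, ΣM about Z: R_Y^{YZ}·5.1 = 0 + 17.45, so R_Y^{YZ} = 3.421 kN and R_Z = 0 − 3.421 = -3.421 kN.
R_Y = 53.99 + 3.421 = 57.41 kN.

R_Y = 57.41 kN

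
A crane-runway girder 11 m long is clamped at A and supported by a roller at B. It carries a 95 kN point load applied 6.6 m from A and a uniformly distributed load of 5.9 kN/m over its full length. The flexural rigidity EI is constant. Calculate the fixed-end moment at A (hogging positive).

M_A = 264.8 kN·m

Release the roller at B. Primary structure: cantilever fixed at A.
Free-end deflection of the primary structure under the applied loading (downward +):
  point load 95 at a = 6.6: Pa²(3L − a)/(6EI) = 18208/EI
  UDL 5.9: wL⁴/(8EI) = 10798/EI
  δ_0 = 29006/EI
Tip deflection under a unit load at B: L³/(3EI) = 443.7/EI.
The prop prevents deflection at B: R_B = δ_0/δ_{BB} = 29006/443.7 = 65.38 kN.
Moment equilibrium about A: M_A = Σ(load moments about A) − R_B·L = 984 − 65.38×11 = 264.8 kN·m.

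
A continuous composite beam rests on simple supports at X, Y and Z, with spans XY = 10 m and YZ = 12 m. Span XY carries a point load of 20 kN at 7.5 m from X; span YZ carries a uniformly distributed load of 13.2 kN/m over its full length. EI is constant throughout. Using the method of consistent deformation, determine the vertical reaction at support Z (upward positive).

Take M_Y as the redundant. Released structure: two simple spans XY and YZ with a hinge at Y.
End slopes at the hinge Y, treating each span as simply supported:
  span XY: point load 20 at a = 7.5: Pab(L + a)/(6LEI) = 109.4/EI
  span YZ: UDL 13.2: wL³/(24EI) = 950.4/EI
  relative rotation θ_0 = (109.4 + 950.4)/EI = 1060/EI
A unit hogging moment at Y produces rotation L₁/(3EI) + L₂/(3EI) = 7.333/EI.
Compatibility: M_Y·(L₁+L₂)/(3EI) = θ_0, giving M_Y = 144.5 kN·m (hogging).
Span YZ, ΣM about Z: R_Y^{YZ}·12 = 950.4 + 144.5, so R_Y^{YZ} = 91.24 kN and R_Z = 158.4 − 91.24 = 67.16 kN.

R_Z = 67.16 kN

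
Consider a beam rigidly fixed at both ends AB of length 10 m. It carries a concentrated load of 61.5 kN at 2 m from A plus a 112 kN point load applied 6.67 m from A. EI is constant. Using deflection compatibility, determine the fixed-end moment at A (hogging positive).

Take the two fixed-end moments M_A, M_B as redundants; the released structure is the simple span AB.
Simple-span end rotations at A and B under the given loads:
  at A: point load 61.5 at a = 2: Pab(L + b)/(6LEI) = 295.2/EI
  at B: point load 61.5 at a = 2: Pab(L + a)/(6LEI) = 196.8/EI
  at A: point load 112 at a = 6.67: Pab(L + b)/(6LEI) = 552.7/EI
  at B: point load 112 at a = 6.67: Pab(L + a)/(6LEI) = 691.2/EI
  θ_A0 = 847.9/EI,  θ_B0 = 888/EI
Flexibility coefficients: a unit moment at one end gives L/(3EI) there and L/(6EI) at the far end, so f₁₁ = f₂₂ = 3.333/EI and f₁₂ = f₂₁ = 1.667/EI.
Compatibility — zero rotation at each built-in end:
  3.333 M_A + 1.667 M_B = 847.9
  1.667 M_A + 3.333 M_B = 888
Solving the pair gives M_A = 161.6 kN·m and M_B = 185.6 kN·m (hogging).

M_A = 161.6 kN·m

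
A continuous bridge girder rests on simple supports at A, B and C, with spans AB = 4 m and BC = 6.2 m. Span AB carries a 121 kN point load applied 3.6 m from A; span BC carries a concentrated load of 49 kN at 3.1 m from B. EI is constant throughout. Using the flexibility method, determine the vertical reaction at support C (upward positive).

Insert a hinge at B; M_B is the redundant, and each span becomes simply supported.
Discontinuity in slope at B on the released structure — sum the simple-span end rotations:
  span AB: point load 121 at a = 3.6: Pab(L + a)/(6LEI) = 55.18/EI
  span BC: point load 49 at a = 3.1: Pab(L + b)/(6LEI) = 117.7/EI
  relative rotation θ_0 = (55.18 + 117.7)/EI = 172.9/EI
A unit hogging moment at B produces rotation L₁/(3EI) + L₂/(3EI) = 3.4/EI.
Compatibility: M_B·(L₁+L₂)/(3EI) = θ_0, giving M_B = 50.85 kN·m (hogging).
Span BC, ΣM about C: R_B^{BC}·6.2 = 151.9 + 50.85, so R_B^{BC} = 32.7 kN and R_C = 49 − 32.7 = 16.3 kN.

R_C = 16.3 kN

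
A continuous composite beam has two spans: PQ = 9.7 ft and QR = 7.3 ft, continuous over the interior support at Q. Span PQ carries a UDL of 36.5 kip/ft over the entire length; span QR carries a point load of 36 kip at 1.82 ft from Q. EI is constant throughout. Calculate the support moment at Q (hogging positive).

Take M_Q as the redundant. Released structure: two simple spans PQ and QR with a hinge at Q.
End slopes at the hinge Q, treating each span as simply supported:
  span PQ: UDL 36.5: wL³/(24EI) = 1388/EI
  span QR: point load 36 at a = 1.82: Pab(L + b)/(6LEI) = 104.8/EI
  relative rotation θ_0 = (1388 + 104.8)/EI = 1493/EI
A unit hogging moment at Q produces rotation L₁/(3EI) + L₂/(3EI) = 5.667/EI.
Compatibility: M_Q·(L₁+L₂)/(3EI) = θ_0, giving M_Q = 263.4 kip·ft (hogging).

M_Q = 263.4 kip·ft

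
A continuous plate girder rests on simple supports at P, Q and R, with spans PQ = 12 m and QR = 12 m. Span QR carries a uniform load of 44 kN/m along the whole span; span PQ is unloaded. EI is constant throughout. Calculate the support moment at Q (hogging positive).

M_Q = 396 kN·m

Release continuity at Q by inserting a hinge; the redundant is the internal moment M_Q. The primary structure is two simply-supported spans PQ and QR.
End slopes at the hinge Q, treating each span as simply supported:
  span QR: UDL 44: wL³/(24EI) = 3168/EI
  relative rotation θ_0 = (0 + 3168)/EI = 3168/EI
A unit hogging moment at Q produces rotation L₁/(3EI) + L₂/(3EI) = 8/EI.
Slope continuity at Q: θ_0 = M_Q·8/EI, so M_Q = 3168/8 = 396 kN·m (hogging).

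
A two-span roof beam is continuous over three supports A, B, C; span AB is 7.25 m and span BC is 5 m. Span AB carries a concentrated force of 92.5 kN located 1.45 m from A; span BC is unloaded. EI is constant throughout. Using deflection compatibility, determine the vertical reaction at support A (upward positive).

Release continuity at B by inserting a hinge; the redundant is the internal moment M_B. The primary structure is two simply-supported spans AB and BC.
Rotations at B on the released spans (each span's end-slope, ×1/EI):
  span AB: point load 92.5 at a = 1.45: Pab(L + a)/(6LEI) = 155.6/EI
  relative rotation θ_0 = (155.6 + 0)/EI = 155.6/EI
A unit hogging moment at B produces rotation L₁/(3EI) + L₂/(3EI) = 4.083/EI.
Slope continuity at B: θ_0 = M_B·4.083/EI, so M_B = 155.6/4.083 = 38.1 kN·m (hogging).
Span AB, ΣM about A with M_B applied at B: R_B^{AB}·7.25 = 134.1 + 38.1, so R_B^{AB} = 23.76 kN and R_A = 92.5 − 23.76 = 68.74 kN.

R_A = 68.74 kN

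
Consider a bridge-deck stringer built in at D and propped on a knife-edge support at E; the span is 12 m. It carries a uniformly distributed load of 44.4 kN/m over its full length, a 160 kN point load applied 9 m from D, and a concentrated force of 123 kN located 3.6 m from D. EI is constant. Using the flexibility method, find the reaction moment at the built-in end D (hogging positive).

M_D = 1288 kN·m

Release the roller at E. Primary structure: cantilever fixed at D.
Free-end deflection of the primary structure under the applied loading (downward +):
  UDL 44.4: wL⁴/(8EI) = 115085/EI
  point load 160 at a = 9: Pa²(3L − a)/(6EI) = 58320/EI
  point load 123 at a = 3.6: Pa²(3L − a)/(6EI) = 8608/EI
  δ_0 = 182013/EI
Tip deflection under a unit load at E: L³/(3EI) = 576/EI.
The prop prevents deflection at E: R_E = δ_0/δ_{EE} = 182013/576 = 316 kN.
Moment equilibrium about D: M_D = Σ(load moments about D) − R_E·L = 5080 − 316×12 = 1288 kN·m.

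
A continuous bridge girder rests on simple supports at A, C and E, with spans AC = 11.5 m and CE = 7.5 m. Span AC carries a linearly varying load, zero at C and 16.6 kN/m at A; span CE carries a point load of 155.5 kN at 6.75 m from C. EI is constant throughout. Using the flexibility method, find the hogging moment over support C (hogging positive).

M_C = 100.3 kN·m

Insert a hinge at C; M_C is the redundant, and each span becomes simply supported.
End slopes at the hinge C, treating each span as simply supported:
  span AC: triangular load, peak 16.6: 7w₀L³/(360EI) = 490.9/EI
  span CE: point load 155.5 at a = 6.75: Pab(L + b)/(6LEI) = 144.3/EI
  relative rotation θ_0 = (490.9 + 144.3)/EI = 635.2/EI
A unit hogging moment at C produces rotation L₁/(3EI) + L₂/(3EI) = 6.333/EI.
Slope continuity at C: θ_0 = M_C·6.333/EI, so M_C = 635.2/6.333 = 100.3 kN·m (hogging).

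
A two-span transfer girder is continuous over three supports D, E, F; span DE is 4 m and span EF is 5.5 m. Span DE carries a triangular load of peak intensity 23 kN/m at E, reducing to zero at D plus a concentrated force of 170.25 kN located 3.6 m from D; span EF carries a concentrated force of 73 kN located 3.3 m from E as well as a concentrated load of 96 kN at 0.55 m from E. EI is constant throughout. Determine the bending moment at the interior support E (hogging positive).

Release continuity at E by inserting a hinge; the redundant is the internal moment M_E. The primary structure is two simply-supported spans DE and EF.
Discontinuity in slope at E on the released structure — sum the simple-span end rotations:
  span DE: triangular load, peak 23: w₀L³/(45EI) = 32.71/EI
  span DE: point load 170.25 at a = 3.6: Pab(L + a)/(6LEI) = 77.63/EI
  span EF: point load 73 at a = 3.3: Pab(L + b)/(6LEI) = 123.7/EI
  span EF: point load 96 at a = 0.55: Pab(L + b)/(6LEI) = 82.76/EI
  relative rotation θ_0 = (110.3 + 206.4)/EI = 316.8/EI
A unit hogging moment at E produces rotation L₁/(3EI) + L₂/(3EI) = 3.167/EI.
Compatibility: M_E·(L₁+L₂)/(3EI) = θ_0, giving M_E = 100 kN·m (hogging).

M_E = 100 kN·m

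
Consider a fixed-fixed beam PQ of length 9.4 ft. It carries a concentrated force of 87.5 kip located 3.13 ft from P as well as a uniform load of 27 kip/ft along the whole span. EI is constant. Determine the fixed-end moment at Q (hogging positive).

M_Q = 259.6 kip·ft

Take the two fixed-end moments M_P, M_Q as redundants; the released structure is the simple span PQ.
End rotations of the released simple span under the applied load (×1/EI):
  at P: point load 87.5 at a = 3.13: Pab(L + b)/(6LEI) = 477.1/EI
  at Q: point load 87.5 at a = 3.13: Pab(L + a)/(6LEI) = 381.5/EI
  at P: UDL 27: wL³/(24EI) = 934.4/EI
  at Q: UDL 27: wL³/(24EI) = 934.4/EI
  θ_P0 = 1412/EI,  θ_Q0 = 1316/EI
Flexibility coefficients: a unit moment at one end gives L/(3EI) there and L/(6EI) at the far end, so f₁₁ = f₂₂ = 3.133/EI and f₁₂ = f₂₁ = 1.567/EI.
Compatibility — zero rotation at each built-in end:
  3.133 M_P + 1.567 M_Q = 1412
  1.567 M_P + 3.133 M_Q = 1316
Solving the pair gives M_P = 320.7 kip·ft and M_Q = 259.6 kip·ft (hogging).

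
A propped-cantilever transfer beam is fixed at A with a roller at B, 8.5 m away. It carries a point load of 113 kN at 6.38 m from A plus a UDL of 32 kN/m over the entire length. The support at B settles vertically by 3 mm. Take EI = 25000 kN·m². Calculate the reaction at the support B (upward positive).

Choose R_B as the redundant. The primary structure is the cantilever fixed at A.
Free-end deflection of the primary structure under the applied loading (downward +):
  point load 113 at a = 6.38: Pa²(3L − a)/(6EI) = 14657/EI
  UDL 32: wL⁴/(8EI) = 20880/EI
  δ_0 = 35538/EI
Flexibility coefficient — unit upward force at B: δ_{BB} = L³/(3EI) = 204.7/EI.
With EI = 25000 kN·m²: δ_0 = 1.4215 m and δ_{BB} = 0.008188 m/kN.
Compatibility — the beam at B must follow the support down by 0.003 m: δ_0 − R_B·δ_{BB} = 0.003, so R_B = (1.4215 − 0.003)/0.008188 = 173.2 kN.

R_B = 173.2 kN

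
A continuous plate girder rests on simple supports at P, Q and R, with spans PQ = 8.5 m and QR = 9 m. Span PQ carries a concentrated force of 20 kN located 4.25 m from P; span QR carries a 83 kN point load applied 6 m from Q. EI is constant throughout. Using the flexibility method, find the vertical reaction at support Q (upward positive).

Take M_Q as the redundant. Released structure: two simple spans PQ and QR with a hinge at Q.
Rotations at Q on the released spans (each span's end-slope, ×1/EI):
  span PQ: point load 20 at a = 4.25: Pab(L + a)/(6LEI) = 90.31/EI
  span QR: point load 83 at a = 6: Pab(L + b)/(6LEI) = 332/EI
  relative rotation θ_0 = (90.31 + 332)/EI = 422.3/EI
A unit hogging moment at Q produces rotation L₁/(3EI) + L₂/(3EI) = 5.833/EI.
Slope continuity at Q: θ_0 = M_Q·5.833/EI, so M_Q = 422.3/5.833 = 72.4 kN·m (hogging).
Span PQ, ΣM about P with M_Q applied at Q: R_Q^{PQ}·8.5 = 85 + 72.4, so R_Q^{PQ} = 18.52 kN and R_P = 20 − 18.52 = 1.483 kN.
Span QR, ΣM about R: R_Q^{QR}·9 = 249 + 72.4, so R_Q^{QR} = 35.71 kN and R_R = 83 − 35.71 = 47.29 kN.
R_Q = 18.52 + 35.71 = 54.23 kN.

R_Q = 54.23 kN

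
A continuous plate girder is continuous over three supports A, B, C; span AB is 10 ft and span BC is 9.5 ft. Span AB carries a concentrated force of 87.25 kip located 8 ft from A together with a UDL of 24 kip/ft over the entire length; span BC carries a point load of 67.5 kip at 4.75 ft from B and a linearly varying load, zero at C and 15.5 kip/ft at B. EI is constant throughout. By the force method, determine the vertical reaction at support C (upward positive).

Insert a hinge at B; M_B is the redundant, and each span becomes simply supported.
End slopes at the hinge B, treating each span as simply supported:
  span AB: point load 87.25 at a = 8: Pab(L + a)/(6LEI) = 418.8/EI
  span AB: UDL 24: wL³/(24EI) = 1000/EI
  span BC: point load 67.5 at a = 4.75: Pab(L + b)/(6LEI) = 380.7/EI
  span BC: triangular load, peak 15.5: w₀L³/(45EI) = 295.3/EI
  relative rotation θ_0 = (1419 + 676.1)/EI = 2095/EI
A unit hogging moment at B produces rotation L₁/(3EI) + L₂/(3EI) = 6.5/EI.
Compatibility: M_B·(L₁+L₂)/(3EI) = θ_0, giving M_B = 322.3 kip·ft (hogging).
Span BC, ΣM about C: R_B^{BC}·9.5 = 786.9 + 322.3, so R_B^{BC} = 116.8 kip and R_C = 141.1 − 116.8 = 24.37 kip.

R_C = 24.37 kip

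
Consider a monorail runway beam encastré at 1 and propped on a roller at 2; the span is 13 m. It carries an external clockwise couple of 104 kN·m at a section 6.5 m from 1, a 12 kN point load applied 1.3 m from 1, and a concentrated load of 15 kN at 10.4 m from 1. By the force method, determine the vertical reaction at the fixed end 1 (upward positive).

R_1 = 7.266 kN

Choose R_2 as the redundant. The primary structure is the cantilever fixed at 1.
Deflection at 2 on the released cantilever, summing each load's contribution:
  clockwise couple 104 at a = 6.5: M₀a(2L − a)/(2EI) = 6591/EI
  point load 12 at a = 1.3: Pa²(3L − a)/(6EI) = 127.4/EI
  point load 15 at a = 10.4: Pa²(3L − a)/(6EI) = 7733/EI
  δ_0 = 14452/EI
Tip deflection under a unit load at 2: L³/(3EI) = 732.3/EI.
Compatibility at 2: δ_0 − R_2·δ_{22} = 0, so R_2 = 14452/732.3 = 19.73 kN.
Vertical equilibrium: R_1 = ΣP − R_2 = 27 − 19.73 = 7.266 kN.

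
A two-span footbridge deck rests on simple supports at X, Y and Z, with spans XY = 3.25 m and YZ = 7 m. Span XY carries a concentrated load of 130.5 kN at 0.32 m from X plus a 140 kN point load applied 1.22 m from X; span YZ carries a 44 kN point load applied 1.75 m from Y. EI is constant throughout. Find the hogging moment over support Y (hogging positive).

Insert a hinge at Y; M_Y is the redundant, and each span becomes simply supported.
Discontinuity in slope at Y on the released structure — sum the simple-span end rotations:
  span XY: point load 130.5 at a = 0.32: Pab(L + a)/(6LEI) = 22.4/EI
  span XY: point load 140 at a = 1.22: Pab(L + a)/(6LEI) = 79.48/EI
  span YZ: point load 44 at a = 1.75: Pab(L + b)/(6LEI) = 117.9/EI
  relative rotation θ_0 = (101.9 + 117.9)/EI = 219.8/EI
A unit hogging moment at Y produces rotation L₁/(3EI) + L₂/(3EI) = 3.417/EI.
Slope continuity at Y: θ_0 = M_Y·3.417/EI, so M_Y = 219.8/3.417 = 64.33 kN·m (hogging).

M_Y = 64.33 kN·m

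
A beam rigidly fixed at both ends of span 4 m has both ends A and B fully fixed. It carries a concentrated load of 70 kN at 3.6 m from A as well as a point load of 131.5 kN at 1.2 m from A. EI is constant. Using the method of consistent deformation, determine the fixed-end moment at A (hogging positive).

M_A = 79.84 kN·m

Take the two fixed-end moments M_A, M_B as redundants; the released structure is the simple span AB.
Simple-span end rotations at A and B under the given loads:
  at A: point load 70 at a = 3.6: Pab(L + b)/(6LEI) = 18.48/EI
  at B: point load 70 at a = 3.6: Pab(L + a)/(6LEI) = 31.92/EI
  at A: point load 131.5 at a = 1.2: Pab(L + b)/(6LEI) = 125.2/EI
  at B: point load 131.5 at a = 1.2: Pab(L + a)/(6LEI) = 95.73/EI
  θ_A0 = 143.7/EI,  θ_B0 = 127.7/EI
Flexibility coefficients: a unit moment at one end gives L/(3EI) there and L/(6EI) at the far end, so f₁₁ = f₂₂ = 1.333/EI and f₁₂ = f₂₁ = 0.6667/EI.
Compatibility — zero rotation at each built-in end:
  1.333 M_A + 0.6667 M_B = 143.7
  0.6667 M_A + 1.333 M_B = 127.7
Solving the pair gives M_A = 79.84 kN·m and M_B = 55.82 kN·m (hogging).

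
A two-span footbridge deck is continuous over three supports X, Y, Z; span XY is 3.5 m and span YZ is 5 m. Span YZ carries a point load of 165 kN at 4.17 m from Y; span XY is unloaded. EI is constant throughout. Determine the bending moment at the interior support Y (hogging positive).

M_Y = 39.17 kN·m

Insert a hinge at Y; M_Y is the redundant, and each span becomes simply supported.
Rotations at Y on the released spans (each span's end-slope, ×1/EI):
  span YZ: point load 165 at a = 4.17: Pab(L + b)/(6LEI) = 111/EI
  relative rotation θ_0 = (0 + 111)/EI = 111/EI
A unit hogging moment at Y produces rotation L₁/(3EI) + L₂/(3EI) = 2.833/EI.
Slope continuity at Y: θ_0 = M_Y·2.833/EI, so M_Y = 111/2.833 = 39.17 kN·m (hogging).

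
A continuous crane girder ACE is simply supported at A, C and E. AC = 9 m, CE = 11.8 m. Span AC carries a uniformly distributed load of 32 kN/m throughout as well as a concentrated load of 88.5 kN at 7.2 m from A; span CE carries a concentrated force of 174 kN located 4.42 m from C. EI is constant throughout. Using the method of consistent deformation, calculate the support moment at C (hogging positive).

M_C = 411.6 kN·m

Release continuity at C by inserting a hinge; the redundant is the internal moment M_C. The primary structure is two simply-supported spans AC and CE.
End slopes at the hinge C, treating each span as simply supported:
  span AC: UDL 32: wL³/(24EI) = 972/EI
  span AC: point load 88.5 at a = 7.2: Pab(L + a)/(6LEI) = 344.1/EI
  span CE: point load 174 at a = 4.42: Pab(L + b)/(6LEI) = 1538/EI
  relative rotation θ_0 = (1316 + 1538)/EI = 2854/EI
A unit hogging moment at C produces rotation L₁/(3EI) + L₂/(3EI) = 6.933/EI.
Slope continuity at C: θ_0 = M_C·6.933/EI, so M_C = 2854/6.933 = 411.6 kN·m (hogging).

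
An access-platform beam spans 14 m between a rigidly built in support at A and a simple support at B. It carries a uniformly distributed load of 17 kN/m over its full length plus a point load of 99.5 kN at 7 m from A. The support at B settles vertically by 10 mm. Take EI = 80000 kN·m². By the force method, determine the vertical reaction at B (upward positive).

Release the roller at B. Primary structure: cantilever fixed at A.
Downward deflection at the released point B due to the loads:
  UDL 17: wL⁴/(8EI) = 81634/EI
  point load 99.5 at a = 7: Pa²(3L − a)/(6EI) = 28440/EI
  δ_0 = 110074/EI
Flexibility coefficient — unit upward force at B: δ_{BB} = L³/(3EI) = 914.7/EI.
With EI = 80000 kN·m²: δ_0 = 1.3759 m and δ_{BB} = 0.011433 m/kN.
Compatibility — the beam at B must follow the support down by 0.01 m: δ_0 − R_B·δ_{BB} = 0.01, so R_B = (1.3759 − 0.01)/0.011433 = 119.5 kN.

R_B = 119.5 kN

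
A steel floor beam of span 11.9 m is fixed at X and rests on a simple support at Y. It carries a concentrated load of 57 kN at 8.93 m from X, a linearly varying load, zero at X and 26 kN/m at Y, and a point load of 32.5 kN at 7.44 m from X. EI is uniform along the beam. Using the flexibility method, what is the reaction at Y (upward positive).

Take the reaction at Y as the redundant and release it; the primary structure is a cantilever fixed at X.
Primary-structure tip deflection at Y by superposition:
  point load 57 at a = 8.93: Pa²(3L − a)/(6EI) = 20280/EI
  triangular load, peak 26 at the free end: 11w₀L⁴/(120EI) = 47794/EI
  point load 32.5 at a = 7.44: Pa²(3L − a)/(6EI) = 8473/EI
  δ_0 = 76547/EI
Flexibility coefficient — unit upward force at Y: δ_{YY} = L³/(3EI) = 561.7/EI.
Compatibility at Y: δ_0 − R_Y·δ_{YY} = 0, so R_Y = 76547/561.7 = 136.3 kN.

R_Y = 136.3 kN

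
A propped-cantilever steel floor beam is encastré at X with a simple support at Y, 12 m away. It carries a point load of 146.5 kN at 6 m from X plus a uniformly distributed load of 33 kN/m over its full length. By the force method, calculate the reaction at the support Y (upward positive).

R_Y = 194.3 kN

Take the reaction at Y as the redundant and release it; the primary structure is a cantilever fixed at X.
Primary-structure tip deflection at Y by superposition:
  point load 146.5 at a = 6: Pa²(3L − a)/(6EI) = 26370/EI
  UDL 33: wL⁴/(8EI) = 85536/EI
  δ_0 = 111906/EI
Tip deflection under a unit load at Y: L³/(3EI) = 576/EI.
The prop prevents deflection at Y: R_Y = δ_0/δ_{YY} = 111906/576 = 194.3 kN.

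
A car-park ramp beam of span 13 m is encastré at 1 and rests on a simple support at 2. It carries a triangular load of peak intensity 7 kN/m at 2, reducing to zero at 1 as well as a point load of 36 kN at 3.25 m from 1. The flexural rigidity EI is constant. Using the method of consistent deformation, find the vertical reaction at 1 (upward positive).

Choose R_2 as the redundant. The primary structure is the cantilever fixed at 1.
Free-end deflection of the primary structure under the applied loading (downward +):
  triangular load, peak 7 at the free end: 11w₀L⁴/(120EI) = 18327/EI
  point load 36 at a = 3.25: Pa²(3L − a)/(6EI) = 2266/EI
  δ_0 = 20592/EI
Tip deflection under a unit load at 2: L³/(3EI) = 732.3/EI.
The prop prevents deflection at 2: R_2 = δ_0/δ_{22} = 20592/732.3 = 28.12 kN.
Vertical equilibrium: R_1 = ΣP − R_2 = 81.5 − 28.12 = 53.38 kN.

R_1 = 53.38 kN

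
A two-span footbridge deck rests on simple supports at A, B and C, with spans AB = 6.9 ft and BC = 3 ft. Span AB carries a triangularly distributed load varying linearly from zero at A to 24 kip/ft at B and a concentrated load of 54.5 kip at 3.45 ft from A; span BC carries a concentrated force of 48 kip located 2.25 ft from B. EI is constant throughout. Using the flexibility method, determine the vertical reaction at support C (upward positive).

R_C = 0.217 kip

Release continuity at B by inserting a hinge; the redundant is the internal moment M_B. The primary structure is two simply-supported spans AB and BC.
End slopes at the hinge B, treating each span as simply supported:
  span AB: triangular load, peak 24: w₀L³/(45EI) = 175.2/EI
  span AB: point load 54.5 at a = 3.45: Pab(L + a)/(6LEI) = 162.2/EI
  span BC: point load 48 at a = 2.25: Pab(L + b)/(6LEI) = 16.88/EI
  relative rotation θ_0 = (337.4 + 16.88)/EI = 354.3/EI
A unit hogging moment at B produces rotation L₁/(3EI) + L₂/(3EI) = 3.3/EI.
Slope continuity at B: θ_0 = M_B·3.3/EI, so M_B = 354.3/3.3 = 107.3 kip·ft (hogging).
Span BC, ΣM about C: R_B^{BC}·3 = 36 + 107.3, so R_B^{BC} = 47.78 kip and R_C = 48 − 47.78 = 0.217 kip.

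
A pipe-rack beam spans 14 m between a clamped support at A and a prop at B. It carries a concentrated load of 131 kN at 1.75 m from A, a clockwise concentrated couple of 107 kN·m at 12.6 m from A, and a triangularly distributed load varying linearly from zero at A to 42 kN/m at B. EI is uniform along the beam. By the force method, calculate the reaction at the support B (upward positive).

R_B = 176 kN

Take the reaction at B as the redundant and release it; the primary structure is a cantilever fixed at A.
Downward deflection at the released point B due to the loads:
  point load 131 at a = 1.75: Pa²(3L − a)/(6EI) = 2691/EI
  clockwise couple 107 at a = 12.6: M₀a(2L − a)/(2EI) = 10381/EI
  triangular load, peak 42 at the free end: 11w₀L⁴/(120EI) = 147902/EI
  δ_0 = 160974/EI
Flexibility coefficient — unit upward force at B: δ_{BB} = L³/(3EI) = 914.7/EI.
Compatibility at B: δ_0 − R_B·δ_{BB} = 0, so R_B = 160974/914.7 = 176 kN.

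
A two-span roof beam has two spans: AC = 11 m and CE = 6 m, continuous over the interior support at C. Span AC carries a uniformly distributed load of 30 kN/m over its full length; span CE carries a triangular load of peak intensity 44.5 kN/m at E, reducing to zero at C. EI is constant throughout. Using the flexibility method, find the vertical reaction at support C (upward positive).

Take M_C as the redundant. Released structure: two simple spans AC and CE with a hinge at C.
Discontinuity in slope at C on the released structure — sum the simple-span end rotations:
  span AC: UDL 30: wL³/(24EI) = 1664/EI
  span CE: triangular load, peak 44.5: 7w₀L³/(360EI) = 186.9/EI
  relative rotation θ_0 = (1664 + 186.9)/EI = 1851/EI
A unit hogging moment at C produces rotation L₁/(3EI) + L₂/(3EI) = 5.667/EI.
Slope continuity at C: θ_0 = M_C·5.667/EI, so M_C = 1851/5.667 = 326.6 kN·m (hogging).
Span AC, ΣM about A with M_C applied at C: R_C^{AC}·11 = 1815 + 326.6, so R_C^{AC} = 194.7 kN and R_A = 330 − 194.7 = 135.3 kN.
Span CE, ΣM about E: R_C^{CE}·6 = 267 + 326.6, so R_C^{CE} = 98.93 kN and R_E = 133.5 − 98.93 = 34.57 kN.
R_C = 194.7 + 98.93 = 293.6 kN.

R_C = 293.6 kN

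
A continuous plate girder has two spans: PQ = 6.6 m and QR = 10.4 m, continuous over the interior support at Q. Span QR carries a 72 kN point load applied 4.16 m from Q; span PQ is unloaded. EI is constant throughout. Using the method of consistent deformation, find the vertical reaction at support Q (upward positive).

Insert a hinge at Q; M_Q is the redundant, and each span becomes simply supported.
Discontinuity in slope at Q on the released structure — sum the simple-span end rotations:
  span QR: point load 72 at a = 4.16: Pab(L + b)/(6LEI) = 498.4/EI
  relative rotation θ_0 = (0 + 498.4)/EI = 498.4/EI
A unit hogging moment at Q produces rotation L₁/(3EI) + L₂/(3EI) = 5.667/EI.
Compatibility: M_Q·(L₁+L₂)/(3EI) = θ_0, giving M_Q = 87.95 kN·m (hogging).
Span PQ, ΣM about P with M_Q applied at Q: R_Q^{PQ}·6.6 = 0 + 87.95, so R_Q^{PQ} = 13.33 kN and R_P = 0 − 13.33 = -13.33 kN.
Span QR, ΣM about R: R_Q^{QR}·10.4 = 449.3 + 87.95, so R_Q^{QR} = 51.66 kN and R_R = 72 − 51.66 = 20.34 kN.
R_Q = 13.33 + 51.66 = 64.98 kN.

R_Q = 64.98 kN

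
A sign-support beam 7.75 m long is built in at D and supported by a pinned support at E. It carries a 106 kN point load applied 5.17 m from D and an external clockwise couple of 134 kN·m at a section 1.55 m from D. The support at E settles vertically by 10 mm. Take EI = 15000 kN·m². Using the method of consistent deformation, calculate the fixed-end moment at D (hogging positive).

Remove the prop at E; the released (primary) structure is a cantilever built in at D.
Primary-structure tip deflection at E by superposition:
  point load 106 at a = 5.17: Pa²(3L − a)/(6EI) = 8538/EI
  clockwise couple 134 at a = 1.55: M₀a(2L − a)/(2EI) = 1449/EI
  δ_0 = 9986/EI
Flexibility coefficient — unit upward force at E: δ_{EE} = L³/(3EI) = 155.2/EI.
With EI = 15000 kN·m²: δ_0 = 0.66575 m and δ_{EE} = 0.010344 m/kN.
Compatibility — the beam at E must follow the support down by 0.01 m: δ_0 − R_E·δ_{EE} = 0.01, so R_E = (0.66575 − 0.01)/0.010344 = 63.39 kN.
Moment equilibrium about D: M_D = Σ(load moments about D) − R_E·L = 682 − 63.39×7.75 = 190.7 kN·m.

M_D = 190.7 kN·m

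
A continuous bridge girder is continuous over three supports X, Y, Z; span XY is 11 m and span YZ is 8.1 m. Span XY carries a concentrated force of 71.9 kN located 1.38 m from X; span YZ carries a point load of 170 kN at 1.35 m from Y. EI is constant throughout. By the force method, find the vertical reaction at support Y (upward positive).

Take M_Y as the redundant. Released structure: two simple spans XY and YZ with a hinge at Y.
End slopes at the hinge Y, treating each span as simply supported:
  span XY: point load 71.9 at a = 1.38: Pab(L + a)/(6LEI) = 179/EI
  span YZ: point load 170 at a = 1.35: Pab(L + b)/(6LEI) = 473.3/EI
  relative rotation θ_0 = (179 + 473.3)/EI = 652.4/EI
A unit hogging moment at Y produces rotation L₁/(3EI) + L₂/(3EI) = 6.367/EI.
Compatibility: M_Y·(L₁+L₂)/(3EI) = θ_0, giving M_Y = 102.5 kN·m (hogging).
Span XY, ΣM about X with M_Y applied at Y: R_Y^{XY}·11 = 99.22 + 102.5, so R_Y^{XY} = 18.34 kN and R_X = 71.9 − 18.34 = 53.56 kN.
Span YZ, ΣM about Z: R_Y^{YZ}·8.1 = 1148 + 102.5, so R_Y^{YZ} = 154.3 kN and R_Z = 170 − 154.3 = 15.68 kN.
R_Y = 18.34 + 154.3 = 172.7 kN.

R_Y = 172.7 kN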